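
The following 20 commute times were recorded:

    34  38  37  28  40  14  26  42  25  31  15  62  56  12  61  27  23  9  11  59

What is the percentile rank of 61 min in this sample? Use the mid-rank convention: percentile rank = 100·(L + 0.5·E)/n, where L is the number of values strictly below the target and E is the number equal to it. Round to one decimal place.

Sorted: 9, 11, 12, 14, 15, 23, 25, 26, 27, 28, 31, 34, 37, 38, 40, 42, 56, 59, 61, 62.
Count below 61: L = 18; count equal: E = 1; n = 20.
Percentile rank = 100·(18 + 0.5·1)/20 = 100·18.5/20 = 92.5.

92.5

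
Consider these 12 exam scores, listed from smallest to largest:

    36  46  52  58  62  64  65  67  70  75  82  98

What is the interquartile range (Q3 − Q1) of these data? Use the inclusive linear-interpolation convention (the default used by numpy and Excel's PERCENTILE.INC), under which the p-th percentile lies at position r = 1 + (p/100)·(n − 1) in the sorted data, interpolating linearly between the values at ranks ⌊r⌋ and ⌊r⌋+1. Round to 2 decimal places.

n = 12.
P25: r = 3.75; ranks 3–4 are 52, 58; interpolating gives 56.5.
P75: r = 9.25; ranks 9–10 are 70, 75; interpolating gives 71.25.
Difference: 71.25 − 56.5 = 14.75.

14.75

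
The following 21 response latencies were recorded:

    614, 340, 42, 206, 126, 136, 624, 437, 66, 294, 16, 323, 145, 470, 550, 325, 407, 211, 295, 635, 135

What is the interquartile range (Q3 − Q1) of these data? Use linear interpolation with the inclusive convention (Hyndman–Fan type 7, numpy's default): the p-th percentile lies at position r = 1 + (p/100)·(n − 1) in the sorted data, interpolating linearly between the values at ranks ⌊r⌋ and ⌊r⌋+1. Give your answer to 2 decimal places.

Sorted: 16, 42, 66, 126, 135, 136, 145, 206, 211, 294, 295, 323, 325, 340, 407, 437, 470, 550, 614, 624, 635.
n = 21.
P25: r = 6 (integer) → 136.
P75: r = 16 (integer) → 437.
Difference: 437 − 136 = 301.

301.00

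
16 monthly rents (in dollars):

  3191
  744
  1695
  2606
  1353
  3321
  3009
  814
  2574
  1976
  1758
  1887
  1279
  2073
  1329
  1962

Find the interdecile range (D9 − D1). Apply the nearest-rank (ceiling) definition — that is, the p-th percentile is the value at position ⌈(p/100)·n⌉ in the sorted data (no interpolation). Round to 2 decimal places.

Sorted: 744, 814, 1279, 1329, 1353, 1695, 1758, 1887, 1962, 1976, 2073, 2574, 2606, 3009, 3191, 3321.
n = 16.
P10: rank ⌈10/100·16⌉ = 2 → 814.
P90: rank ⌈90/100·16⌉ = 15 → 3191.
Difference: 3191 − 814 = 2377.

2377.00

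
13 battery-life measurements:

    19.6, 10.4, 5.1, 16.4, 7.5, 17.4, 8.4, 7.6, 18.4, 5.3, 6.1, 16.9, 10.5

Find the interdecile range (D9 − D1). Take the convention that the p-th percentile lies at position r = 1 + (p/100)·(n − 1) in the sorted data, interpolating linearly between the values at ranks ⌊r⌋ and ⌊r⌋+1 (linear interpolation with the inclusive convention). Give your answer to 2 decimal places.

12.74

Sorted: 5.1, 5.3, 6.1, 7.5, 7.6, 8.4, 10.4, 10.5, 16.4, 16.9, 17.4, 18.4, 19.6.
n = 13.
P10: r = 2.2; ranks 2–3 are 5.3, 6.1; interpolating gives 5.46.
P90: r = 11.8; ranks 11–12 are 17.4, 18.4; interpolating gives 18.2.
Difference: 18.2 − 5.46 = 12.74.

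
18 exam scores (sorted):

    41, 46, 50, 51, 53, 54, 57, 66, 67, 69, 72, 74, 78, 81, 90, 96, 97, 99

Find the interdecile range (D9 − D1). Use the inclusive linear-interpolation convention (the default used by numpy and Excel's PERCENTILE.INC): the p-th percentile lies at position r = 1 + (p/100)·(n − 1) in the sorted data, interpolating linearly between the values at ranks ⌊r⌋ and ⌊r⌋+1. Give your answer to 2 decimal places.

n = 18.
P10: r = 2.7; ranks 2–3 are 46, 50; interpolating gives 48.8.
P90: r = 16.3; ranks 16–17 are 96, 97; interpolating gives 96.3.
Difference: 96.3 − 48.8 = 47.5.

47.50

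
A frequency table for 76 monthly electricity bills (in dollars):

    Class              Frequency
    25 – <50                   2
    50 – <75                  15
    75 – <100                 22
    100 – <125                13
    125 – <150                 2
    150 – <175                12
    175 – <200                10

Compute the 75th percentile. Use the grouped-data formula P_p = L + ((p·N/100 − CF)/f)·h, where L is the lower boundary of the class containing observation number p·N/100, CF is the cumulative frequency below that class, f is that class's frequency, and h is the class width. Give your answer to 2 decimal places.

156.25

N = 76; target position k = 75/100 · 76 = 57.
Cumulative frequencies: 2, 17, 39, 52, 54, 66, 76.
Observation 57 falls in the class 150 – <175.
L = 150, CF = 54, f = 12, h = 25.
P75 = 150 + ((57 − 54)/12)·25 = 150 + 6.25 = 156.25.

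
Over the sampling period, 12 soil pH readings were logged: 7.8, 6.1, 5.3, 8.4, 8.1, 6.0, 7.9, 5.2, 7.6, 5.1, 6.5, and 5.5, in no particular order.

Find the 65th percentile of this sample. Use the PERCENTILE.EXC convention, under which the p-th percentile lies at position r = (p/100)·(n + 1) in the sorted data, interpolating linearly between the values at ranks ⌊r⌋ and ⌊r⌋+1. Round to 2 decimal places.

7.69

Sorted: 5.1, 5.2, 5.3, 5.5, 6.0, 6.1, 6.5, 7.6, 7.8, 7.9, 8.1, 8.4.
n = 12.
r = (65/100)·(12 + 1) = 8.45.
Rank 8 is 7.6 and rank 9 is 7.8.
Interpolate: 7.6 + 0.45·(7.8 − 7.6) = 7.6 + 0.45·0.2 = 7.69.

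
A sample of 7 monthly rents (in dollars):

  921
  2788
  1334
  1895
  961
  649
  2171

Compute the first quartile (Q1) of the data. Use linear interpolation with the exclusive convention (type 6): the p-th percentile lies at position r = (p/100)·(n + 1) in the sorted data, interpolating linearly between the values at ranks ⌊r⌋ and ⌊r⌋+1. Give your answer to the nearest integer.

Sorted: 649, 921, 961, 1334, 1895, 2171, 2788.
n = 7.
r = (25/100)·(7 + 1) = 2.
r is an integer, so P25 is the value at rank 2: 921.

921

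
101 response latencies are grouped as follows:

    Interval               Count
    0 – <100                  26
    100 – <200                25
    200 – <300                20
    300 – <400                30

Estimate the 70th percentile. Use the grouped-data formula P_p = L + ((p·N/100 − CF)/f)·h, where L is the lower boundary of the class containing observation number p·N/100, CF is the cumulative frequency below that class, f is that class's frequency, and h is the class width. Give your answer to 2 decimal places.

298.50

N = 101; target position k = 70/100 · 101 = 70.7.
Cumulative frequencies: 26, 51, 71, 101.
Observation 70.7 falls in the class 200 – <300.
L = 200, CF = 51, f = 20, h = 100.
P70 = 200 + ((70.7 − 51)/20)·100 = 200 + 98.5 = 298.5.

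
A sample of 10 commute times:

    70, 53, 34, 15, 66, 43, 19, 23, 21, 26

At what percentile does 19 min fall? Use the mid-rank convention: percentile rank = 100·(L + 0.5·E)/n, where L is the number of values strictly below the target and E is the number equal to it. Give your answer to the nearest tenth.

Sorted: 15, 19, 21, 23, 26, 34, 43, 53, 66, 70.
Count below 19: L = 1; count equal: E = 1; n = 10.
Percentile rank = 100·(1 + 0.5·1)/10 = 100·1.5/10 = 15.

15.0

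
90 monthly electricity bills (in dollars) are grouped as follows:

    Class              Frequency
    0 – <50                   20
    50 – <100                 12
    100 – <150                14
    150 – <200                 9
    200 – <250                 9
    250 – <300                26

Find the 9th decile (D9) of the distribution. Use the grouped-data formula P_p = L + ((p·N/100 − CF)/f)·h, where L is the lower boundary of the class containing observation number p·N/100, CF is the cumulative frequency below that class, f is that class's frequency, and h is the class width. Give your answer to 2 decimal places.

282.69

N = 90; target position k = 90/100 · 90 = 81.
Cumulative frequencies: 20, 32, 46, 55, 64, 90.
Observation 81 falls in the class 250 – <300.
L = 250, CF = 64, f = 26, h = 50.
P90 = 250 + ((81 − 64)/26)·50 = 250 + 32.6923 = 282.692.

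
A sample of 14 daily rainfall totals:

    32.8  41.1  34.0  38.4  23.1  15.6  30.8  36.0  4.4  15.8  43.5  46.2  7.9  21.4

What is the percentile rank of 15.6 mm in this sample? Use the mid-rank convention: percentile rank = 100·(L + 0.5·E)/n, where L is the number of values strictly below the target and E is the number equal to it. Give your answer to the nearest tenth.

Sorted: 4.4, 7.9, 15.6, 15.8, 21.4, 23.1, 30.8, 32.8, 34.0, 36.0, 38.4, 41.1, 43.5, 46.2.
Count below 15.6: L = 2; count equal: E = 1; n = 14.
Percentile rank = 100·(2 + 0.5·1)/14 = 100·2.5/14 = 17.86.

17.9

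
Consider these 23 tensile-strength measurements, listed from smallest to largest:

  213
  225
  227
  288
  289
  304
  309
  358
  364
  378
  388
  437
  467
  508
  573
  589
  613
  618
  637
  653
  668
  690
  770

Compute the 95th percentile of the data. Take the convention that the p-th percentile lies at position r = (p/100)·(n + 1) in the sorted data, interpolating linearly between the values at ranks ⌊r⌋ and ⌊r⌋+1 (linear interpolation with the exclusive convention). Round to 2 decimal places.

754.00

n = 23.
r = (95/100)·(23 + 1) = 22.8.
Rank 22 is 690 and rank 23 is 770.
Interpolate: 690 + 0.8·(770 − 690) = 690 + 0.8·80 = 754.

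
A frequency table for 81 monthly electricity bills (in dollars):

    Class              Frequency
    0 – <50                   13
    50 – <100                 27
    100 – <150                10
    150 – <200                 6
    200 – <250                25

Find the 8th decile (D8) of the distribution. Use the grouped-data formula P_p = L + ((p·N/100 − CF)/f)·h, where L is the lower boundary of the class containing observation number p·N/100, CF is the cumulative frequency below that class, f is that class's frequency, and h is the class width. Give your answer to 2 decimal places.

N = 81; target position k = 80/100 · 81 = 64.8.
Cumulative frequencies: 13, 40, 50, 56, 81.
Observation 64.8 falls in the class 200 – <250.
L = 200, CF = 56, f = 25, h = 50.
P80 = 200 + ((64.8 − 56)/25)·50 = 200 + 17.6 = 217.6.

217.60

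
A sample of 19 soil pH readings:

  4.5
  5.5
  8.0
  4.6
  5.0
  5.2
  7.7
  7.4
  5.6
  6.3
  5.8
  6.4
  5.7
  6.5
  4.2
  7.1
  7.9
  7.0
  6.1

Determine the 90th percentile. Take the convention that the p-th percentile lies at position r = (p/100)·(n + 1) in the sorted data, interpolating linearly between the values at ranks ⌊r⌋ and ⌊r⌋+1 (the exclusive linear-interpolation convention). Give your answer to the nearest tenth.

7.9

Sorted: 4.2, 4.5, 4.6, 5.0, 5.2, 5.5, 5.6, 5.7, 5.8, 6.1, 6.3, 6.4, 6.5, 7.0, 7.1, 7.4, 7.7, 7.9, 8.0.
n = 19.
r = (90/100)·(19 + 1) = 18.
r is an integer, so P90 is the value at rank 18: 7.9.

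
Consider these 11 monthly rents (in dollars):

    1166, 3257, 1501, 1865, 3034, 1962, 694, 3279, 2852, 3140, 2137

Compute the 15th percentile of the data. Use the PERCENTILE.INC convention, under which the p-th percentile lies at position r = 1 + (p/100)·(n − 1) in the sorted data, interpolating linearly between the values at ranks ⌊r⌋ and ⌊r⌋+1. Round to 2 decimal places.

Sorted: 694, 1166, 1501, 1865, 1962, 2137, 2852, 3034, 3140, 3257, 3279.
n = 11.
r = 1 + (15/100)·(11 − 1) = 1 + 1.5 = 2.5.
Rank 2 is 1166 and rank 3 is 1501.
Interpolate: 1166 + 0.5·(1501 − 1166) = 1166 + 0.5·335 = 1333.5.

1333.50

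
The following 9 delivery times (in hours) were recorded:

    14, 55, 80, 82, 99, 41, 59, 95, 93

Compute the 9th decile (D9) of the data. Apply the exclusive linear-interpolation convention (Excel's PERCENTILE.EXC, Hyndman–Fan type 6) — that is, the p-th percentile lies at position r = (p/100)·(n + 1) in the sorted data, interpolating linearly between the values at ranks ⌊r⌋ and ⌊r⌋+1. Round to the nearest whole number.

Sorted: 14, 41, 55, 59, 80, 82, 93, 95, 99.
n = 9.
r = (90/100)·(9 + 1) = 9.
r is an integer, so P90 is the value at rank 9: 99.

99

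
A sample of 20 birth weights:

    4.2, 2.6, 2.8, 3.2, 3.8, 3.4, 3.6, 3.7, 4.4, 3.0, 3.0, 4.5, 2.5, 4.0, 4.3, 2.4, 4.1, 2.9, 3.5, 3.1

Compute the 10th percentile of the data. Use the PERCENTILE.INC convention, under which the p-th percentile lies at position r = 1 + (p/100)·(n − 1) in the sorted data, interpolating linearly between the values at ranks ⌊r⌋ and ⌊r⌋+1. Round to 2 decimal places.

2.59

Sorted: 2.4, 2.5, 2.6, 2.8, 2.9, 3.0, 3.0, 3.1, 3.2, 3.4, 3.5, 3.6, 3.7, 3.8, 4.0, 4.1, 4.2, 4.3, 4.4, 4.5.
n = 20.
r = 1 + (10/100)·(20 − 1) = 1 + 1.9 = 2.9.
Rank 2 is 2.5 and rank 3 is 2.6.
Interpolate: 2.5 + 0.9·(2.6 − 2.5) = 2.5 + 0.9·0.1 = 2.59.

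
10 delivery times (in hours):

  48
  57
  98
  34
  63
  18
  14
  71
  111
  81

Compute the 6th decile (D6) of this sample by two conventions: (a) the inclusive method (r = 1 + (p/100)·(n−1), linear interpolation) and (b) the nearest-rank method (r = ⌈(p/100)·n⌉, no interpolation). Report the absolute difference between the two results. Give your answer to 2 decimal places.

Sorted: 14, 18, 34, 48, 57, 63, 71, 81, 98, 111.
n = 10.
(a) r = 6.4; between ranks 6 (63) and 7 (71): 66.2.
(b) the nearest-rank method: rank 6 → 63.
|66.2 − 63| = 3.2.

3.20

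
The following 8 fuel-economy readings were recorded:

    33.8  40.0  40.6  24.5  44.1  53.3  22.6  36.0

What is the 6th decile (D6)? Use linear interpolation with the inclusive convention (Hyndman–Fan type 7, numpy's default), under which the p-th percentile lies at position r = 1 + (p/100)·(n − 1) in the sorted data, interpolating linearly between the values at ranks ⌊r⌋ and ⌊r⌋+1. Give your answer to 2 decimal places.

Sorted: 22.6, 24.5, 33.8, 36.0, 40.0, 40.6, 44.1, 53.3.
n = 8.
r = 1 + (60/100)·(8 − 1) = 1 + 4.2 = 5.2.
Rank 5 is 40.0 and rank 6 is 40.6.
Interpolate: 40.0 + 0.2·(40.6 − 40.0) = 40.0 + 0.2·0.6 = 40.12.

40.12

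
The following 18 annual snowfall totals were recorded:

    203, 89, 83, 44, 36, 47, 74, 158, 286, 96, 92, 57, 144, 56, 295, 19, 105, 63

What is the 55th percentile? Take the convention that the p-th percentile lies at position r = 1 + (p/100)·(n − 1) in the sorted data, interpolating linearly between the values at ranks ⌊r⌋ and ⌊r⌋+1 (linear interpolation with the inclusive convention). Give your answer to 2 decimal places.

Sorted: 19, 36, 44, 47, 56, 57, 63, 74, 83, 89, 92, 96, 105, 144, 158, 203, 286, 295.
n = 18.
r = 1 + (55/100)·(18 − 1) = 1 + 9.35 = 10.35.
Rank 10 is 89 and rank 11 is 92.
Interpolate: 89 + 0.35·(92 − 89) = 89 + 0.35·3 = 90.05.

90.05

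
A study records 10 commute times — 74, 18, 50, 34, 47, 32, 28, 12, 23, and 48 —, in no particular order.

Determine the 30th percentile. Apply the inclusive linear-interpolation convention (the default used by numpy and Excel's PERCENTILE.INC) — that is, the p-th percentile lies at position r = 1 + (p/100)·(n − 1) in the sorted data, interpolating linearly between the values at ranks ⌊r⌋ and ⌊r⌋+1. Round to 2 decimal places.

26.50

Sorted: 12, 18, 23, 28, 32, 34, 47, 48, 50, 74.
n = 10.
r = 1 + (30/100)·(10 − 1) = 1 + 2.7 = 3.7.
Rank 3 is 23 and rank 4 is 28.
Interpolate: 23 + 0.7·(28 − 23) = 23 + 0.7·5 = 26.5.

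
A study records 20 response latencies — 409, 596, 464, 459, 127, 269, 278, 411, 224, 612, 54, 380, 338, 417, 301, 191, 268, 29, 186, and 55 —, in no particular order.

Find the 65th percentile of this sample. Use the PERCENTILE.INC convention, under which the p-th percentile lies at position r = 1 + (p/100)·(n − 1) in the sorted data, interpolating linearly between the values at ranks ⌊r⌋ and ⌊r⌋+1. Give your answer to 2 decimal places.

390.15

Sorted: 29, 54, 55, 127, 186, 191, 224, 268, 269, 278, 301, 338, 380, 409, 411, 417, 459, 464, 596, 612.
n = 20.
r = 1 + (65/100)·(20 − 1) = 1 + 12.35 = 13.35.
Rank 13 is 380 and rank 14 is 409.
Interpolate: 380 + 0.35·(409 − 380) = 380 + 0.35·29 = 390.15.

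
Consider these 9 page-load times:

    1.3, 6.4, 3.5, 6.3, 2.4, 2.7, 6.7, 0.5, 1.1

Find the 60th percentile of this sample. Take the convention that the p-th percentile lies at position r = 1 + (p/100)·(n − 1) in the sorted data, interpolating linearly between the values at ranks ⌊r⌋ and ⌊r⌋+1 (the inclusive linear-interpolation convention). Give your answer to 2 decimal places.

3.34

Sorted: 0.5, 1.1, 1.3, 2.4, 2.7, 3.5, 6.3, 6.4, 6.7.
n = 9.
r = 1 + (60/100)·(9 − 1) = 1 + 4.8 = 5.8.
Rank 5 is 2.7 and rank 6 is 3.5.
Interpolate: 2.7 + 0.8·(3.5 − 2.7) = 2.7 + 0.8·0.8 = 3.34.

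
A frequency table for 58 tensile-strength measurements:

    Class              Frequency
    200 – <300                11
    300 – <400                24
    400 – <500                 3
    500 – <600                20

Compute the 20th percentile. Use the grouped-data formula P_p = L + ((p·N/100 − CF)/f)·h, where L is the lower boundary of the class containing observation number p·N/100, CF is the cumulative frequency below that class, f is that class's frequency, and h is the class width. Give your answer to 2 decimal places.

N = 58; target position k = 20/100 · 58 = 11.6.
Cumulative frequencies: 11, 35, 38, 58.
Observation 11.6 falls in the class 300 – <400.
L = 300, CF = 11, f = 24, h = 100.
P20 = 300 + ((11.6 − 11)/24)·100 = 300 + 2.5 = 302.5.

302.50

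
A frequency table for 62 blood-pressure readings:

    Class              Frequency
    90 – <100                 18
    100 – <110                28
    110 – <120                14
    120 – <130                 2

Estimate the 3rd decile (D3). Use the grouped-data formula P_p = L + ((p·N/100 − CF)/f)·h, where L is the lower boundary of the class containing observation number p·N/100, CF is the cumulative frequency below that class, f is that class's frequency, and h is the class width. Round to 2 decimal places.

100.21

N = 62; target position k = 30/100 · 62 = 18.6.
Cumulative frequencies: 18, 46, 60, 62.
Observation 18.6 falls in the class 100 – <110.
L = 100, CF = 18, f = 28, h = 10.
P30 = 100 + ((18.6 − 18)/28)·10 = 100 + 0.214286 = 100.214.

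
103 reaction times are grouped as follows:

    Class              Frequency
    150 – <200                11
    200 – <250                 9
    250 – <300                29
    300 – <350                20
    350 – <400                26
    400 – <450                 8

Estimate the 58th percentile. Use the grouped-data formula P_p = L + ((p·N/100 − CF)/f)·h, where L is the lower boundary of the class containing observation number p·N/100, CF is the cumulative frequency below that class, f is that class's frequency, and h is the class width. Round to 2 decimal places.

N = 103; target position k = 58/100 · 103 = 59.74.
Cumulative frequencies: 11, 20, 49, 69, 95, 103.
Observation 59.74 falls in the class 300 – <350.
L = 300, CF = 49, f = 20, h = 50.
P58 = 300 + ((59.74 − 49)/20)·50 = 300 + 26.85 = 326.85.

326.85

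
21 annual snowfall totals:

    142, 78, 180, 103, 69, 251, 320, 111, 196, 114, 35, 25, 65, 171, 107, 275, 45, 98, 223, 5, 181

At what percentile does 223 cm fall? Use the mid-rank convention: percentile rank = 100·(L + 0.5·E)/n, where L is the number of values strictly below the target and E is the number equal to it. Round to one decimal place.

Sorted: 5, 25, 35, 45, 65, 69, 78, 98, 103, 107, 111, 114, 142, 171, 180, 181, 196, 223, 251, 275, 320.
Count below 223: L = 17; count equal: E = 1; n = 21.
Percentile rank = 100·(17 + 0.5·1)/21 = 100·17.5/21 = 83.33.

83.3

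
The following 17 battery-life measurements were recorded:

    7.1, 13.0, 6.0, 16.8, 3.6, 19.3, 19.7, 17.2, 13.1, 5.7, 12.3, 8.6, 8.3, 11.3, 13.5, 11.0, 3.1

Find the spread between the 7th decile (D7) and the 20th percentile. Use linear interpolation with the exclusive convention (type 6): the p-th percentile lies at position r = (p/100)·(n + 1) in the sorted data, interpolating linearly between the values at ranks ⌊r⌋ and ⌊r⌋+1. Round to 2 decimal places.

7.46

Sorted: 3.1, 3.6, 5.7, 6.0, 7.1, 8.3, 8.6, 11.0, 11.3, 12.3, 13.0, 13.1, 13.5, 16.8, 17.2, 19.3, 19.7.
n = 17.
P20: r = 3.6; ranks 3–4 are 5.7, 6.0; interpolating gives 5.88.
P70: r = 12.6; ranks 12–13 are 13.1, 13.5; interpolating gives 13.34.
Difference: 13.34 − 5.88 = 7.46.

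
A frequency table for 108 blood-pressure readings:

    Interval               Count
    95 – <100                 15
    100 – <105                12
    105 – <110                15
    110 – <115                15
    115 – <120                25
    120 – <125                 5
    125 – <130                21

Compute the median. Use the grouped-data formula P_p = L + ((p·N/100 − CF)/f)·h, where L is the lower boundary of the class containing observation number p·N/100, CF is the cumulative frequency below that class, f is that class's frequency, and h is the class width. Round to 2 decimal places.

N = 108; target position k = 50/100 · 108 = 54.
Cumulative frequencies: 15, 27, 42, 57, 82, 87, 108.
Observation 54 falls in the class 110 – <115.
L = 110, CF = 42, f = 15, h = 5.
P50 = 110 + ((54 − 42)/15)·5 = 110 + 4 = 114.

114.00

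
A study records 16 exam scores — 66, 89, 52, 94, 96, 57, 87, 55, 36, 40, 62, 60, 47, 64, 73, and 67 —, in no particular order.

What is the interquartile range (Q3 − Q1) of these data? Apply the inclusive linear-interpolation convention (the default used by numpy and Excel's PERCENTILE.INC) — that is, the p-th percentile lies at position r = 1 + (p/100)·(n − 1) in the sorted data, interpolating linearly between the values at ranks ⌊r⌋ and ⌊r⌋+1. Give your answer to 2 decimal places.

22.25

Sorted: 36, 40, 47, 52, 55, 57, 60, 62, 64, 66, 67, 73, 87, 89, 94, 96.
n = 16.
P25: r = 4.75; ranks 4–5 are 52, 55; interpolating gives 54.25.
P75: r = 12.25; ranks 12–13 are 73, 87; interpolating gives 76.5.
Difference: 76.5 − 54.25 = 22.25.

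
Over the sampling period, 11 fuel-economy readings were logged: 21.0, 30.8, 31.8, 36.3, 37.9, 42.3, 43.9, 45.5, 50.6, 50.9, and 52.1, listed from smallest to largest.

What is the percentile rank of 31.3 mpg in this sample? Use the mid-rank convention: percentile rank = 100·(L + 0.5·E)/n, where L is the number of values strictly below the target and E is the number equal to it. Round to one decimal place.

Count below 31.3: L = 2; count equal: E = 0; n = 11.
Percentile rank = 100·(2 + 0.5·0)/11 = 100·2/11 = 18.18.

18.2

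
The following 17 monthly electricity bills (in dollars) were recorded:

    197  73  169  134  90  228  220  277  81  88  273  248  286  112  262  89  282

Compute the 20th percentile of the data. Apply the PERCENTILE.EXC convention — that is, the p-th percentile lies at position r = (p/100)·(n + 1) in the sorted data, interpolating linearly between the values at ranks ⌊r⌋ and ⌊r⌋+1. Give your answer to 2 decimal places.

Sorted: 73, 81, 88, 89, 90, 112, 134, 169, 197, 220, 228, 248, 262, 273, 277, 282, 286.
n = 17.
r = (20/100)·(17 + 1) = 3.6.
Rank 3 is 88 and rank 4 is 89.
Interpolate: 88 + 0.6·(89 − 88) = 88 + 0.6·1 = 88.6.

88.60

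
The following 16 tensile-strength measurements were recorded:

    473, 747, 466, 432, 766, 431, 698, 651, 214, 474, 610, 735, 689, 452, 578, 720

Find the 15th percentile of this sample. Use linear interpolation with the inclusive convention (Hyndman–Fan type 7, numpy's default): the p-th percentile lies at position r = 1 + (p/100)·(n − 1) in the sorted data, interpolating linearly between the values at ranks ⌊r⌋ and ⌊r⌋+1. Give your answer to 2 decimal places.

Sorted: 214, 431, 432, 452, 466, 473, 474, 578, 610, 651, 689, 698, 720, 735, 747, 766.
n = 16.
r = 1 + (15/100)·(16 − 1) = 1 + 2.25 = 3.25.
Rank 3 is 432 and rank 4 is 452.
Interpolate: 432 + 0.25·(452 − 432) = 432 + 0.25·20 = 437.

437.00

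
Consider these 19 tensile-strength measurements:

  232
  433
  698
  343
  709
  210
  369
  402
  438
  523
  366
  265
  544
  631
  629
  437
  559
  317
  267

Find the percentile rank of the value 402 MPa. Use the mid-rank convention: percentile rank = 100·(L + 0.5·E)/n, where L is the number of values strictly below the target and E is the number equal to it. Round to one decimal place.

Sorted: 210, 232, 265, 267, 317, 343, 366, 369, 402, 433, 437, 438, 523, 544, 559, 629, 631, 698, 709.
Count below 402: L = 8; count equal: E = 1; n = 19.
Percentile rank = 100·(8 + 0.5·1)/19 = 100·8.5/19 = 44.74.

44.7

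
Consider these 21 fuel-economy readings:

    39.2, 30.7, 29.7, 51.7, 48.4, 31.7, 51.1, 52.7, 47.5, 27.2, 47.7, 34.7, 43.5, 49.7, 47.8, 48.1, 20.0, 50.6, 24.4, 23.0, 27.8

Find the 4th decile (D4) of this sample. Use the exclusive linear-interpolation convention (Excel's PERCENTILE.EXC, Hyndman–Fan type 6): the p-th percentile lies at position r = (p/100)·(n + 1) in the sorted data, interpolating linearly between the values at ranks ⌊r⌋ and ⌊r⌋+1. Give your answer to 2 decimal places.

34.10

Sorted: 20.0, 23.0, 24.4, 27.2, 27.8, 29.7, 30.7, 31.7, 34.7, 39.2, 43.5, 47.5, 47.7, 47.8, 48.1, 48.4, 49.7, 50.6, 51.1, 51.7, 52.7.
n = 21.
r = (40/100)·(21 + 1) = 8.8.
Rank 8 is 31.7 and rank 9 is 34.7.
Interpolate: 31.7 + 0.8·(34.7 − 31.7) = 31.7 + 0.8·3 = 34.1.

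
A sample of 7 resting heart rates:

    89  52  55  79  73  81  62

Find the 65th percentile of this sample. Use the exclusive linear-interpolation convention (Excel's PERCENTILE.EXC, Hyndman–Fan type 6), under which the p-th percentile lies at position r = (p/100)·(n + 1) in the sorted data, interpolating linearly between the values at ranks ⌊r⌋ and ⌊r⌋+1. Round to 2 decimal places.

79.40

Sorted: 52, 55, 62, 73, 79, 81, 89.
n = 7.
r = (65/100)·(7 + 1) = 5.2.
Rank 5 is 79 and rank 6 is 81.
Interpolate: 79 + 0.2·(81 − 79) = 79 + 0.2·2 = 79.4.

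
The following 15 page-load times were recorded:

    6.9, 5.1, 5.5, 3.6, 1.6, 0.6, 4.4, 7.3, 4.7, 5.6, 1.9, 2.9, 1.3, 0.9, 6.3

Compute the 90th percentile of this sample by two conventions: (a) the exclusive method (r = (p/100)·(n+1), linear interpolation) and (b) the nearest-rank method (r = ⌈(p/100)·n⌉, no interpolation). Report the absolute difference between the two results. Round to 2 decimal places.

0.16

Sorted: 0.6, 0.9, 1.3, 1.6, 1.9, 2.9, 3.6, 4.4, 4.7, 5.1, 5.5, 5.6, 6.3, 6.9, 7.3.
n = 15.
(a) r = 14.4; between ranks 14 (6.9) and 15 (7.3): 7.06.
(b) the nearest-rank method: rank 14 → 6.9.
|7.06 − 6.9| = 0.16.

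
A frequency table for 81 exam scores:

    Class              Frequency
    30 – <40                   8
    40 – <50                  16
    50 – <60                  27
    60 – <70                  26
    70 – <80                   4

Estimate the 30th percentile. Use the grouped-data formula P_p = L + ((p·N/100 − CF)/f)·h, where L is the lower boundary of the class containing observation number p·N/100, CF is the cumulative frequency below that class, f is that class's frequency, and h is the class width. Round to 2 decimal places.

50.11

N = 81; target position k = 30/100 · 81 = 24.3.
Cumulative frequencies: 8, 24, 51, 77, 81.
Observation 24.3 falls in the class 50 – <60.
L = 50, CF = 24, f = 27, h = 10.
P30 = 50 + ((24.3 − 24)/27)·10 = 50 + 0.111111 = 50.1111.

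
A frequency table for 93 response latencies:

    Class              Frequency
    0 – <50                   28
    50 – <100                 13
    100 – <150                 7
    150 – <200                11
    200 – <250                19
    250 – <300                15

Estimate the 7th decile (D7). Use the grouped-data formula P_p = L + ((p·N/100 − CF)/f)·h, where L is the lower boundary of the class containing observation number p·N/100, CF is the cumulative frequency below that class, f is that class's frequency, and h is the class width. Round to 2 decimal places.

216.05

N = 93; target position k = 70/100 · 93 = 65.1.
Cumulative frequencies: 28, 41, 48, 59, 78, 93.
Observation 65.1 falls in the class 200 – <250.
L = 200, CF = 59, f = 19, h = 50.
P70 = 200 + ((65.1 − 59)/19)·50 = 200 + 16.0526 = 216.053.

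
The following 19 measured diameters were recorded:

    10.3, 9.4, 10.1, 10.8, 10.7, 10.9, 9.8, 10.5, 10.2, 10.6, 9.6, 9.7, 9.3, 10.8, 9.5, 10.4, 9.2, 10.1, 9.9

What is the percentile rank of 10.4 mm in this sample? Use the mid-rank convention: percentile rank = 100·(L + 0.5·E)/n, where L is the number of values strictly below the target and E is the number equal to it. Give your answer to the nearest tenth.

65.8

Sorted: 9.2, 9.3, 9.4, 9.5, 9.6, 9.7, 9.8, 9.9, 10.1, 10.1, 10.2, 10.3, 10.4, 10.5, 10.6, 10.7, 10.8, 10.8, 10.9.
Count below 10.4: L = 12; count equal: E = 1; n = 19.
Percentile rank = 100·(12 + 0.5·1)/19 = 100·12.5/19 = 65.79.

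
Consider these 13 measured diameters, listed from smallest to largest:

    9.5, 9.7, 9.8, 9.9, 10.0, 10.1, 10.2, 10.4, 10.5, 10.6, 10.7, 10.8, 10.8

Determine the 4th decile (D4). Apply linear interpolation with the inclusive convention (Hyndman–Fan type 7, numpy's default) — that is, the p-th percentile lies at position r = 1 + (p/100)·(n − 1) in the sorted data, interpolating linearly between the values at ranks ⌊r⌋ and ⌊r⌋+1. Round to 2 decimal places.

10.08

n = 13.
r = 1 + (40/100)·(13 − 1) = 1 + 4.8 = 5.8.
Rank 5 is 10.0 and rank 6 is 10.1.
Interpolate: 10.0 + 0.8·(10.1 − 10.0) = 10.0 + 0.8·0.1 = 10.08.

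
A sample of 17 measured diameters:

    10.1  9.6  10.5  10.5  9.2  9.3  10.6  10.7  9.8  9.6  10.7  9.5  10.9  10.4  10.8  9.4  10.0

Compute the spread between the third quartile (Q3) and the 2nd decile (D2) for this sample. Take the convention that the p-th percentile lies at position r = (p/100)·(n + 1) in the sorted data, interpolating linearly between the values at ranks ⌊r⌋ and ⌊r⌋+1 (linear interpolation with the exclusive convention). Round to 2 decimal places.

Sorted: 9.2, 9.3, 9.4, 9.5, 9.6, 9.6, 9.8, 10.0, 10.1, 10.4, 10.5, 10.5, 10.6, 10.7, 10.7, 10.8, 10.9.
n = 17.
P20: r = 3.6; ranks 3–4 are 9.4, 9.5; interpolating gives 9.46.
P75: r = 13.5; ranks 13–14 are 10.6, 10.7; interpolating gives 10.65.
Difference: 10.65 − 9.46 = 1.19.

1.19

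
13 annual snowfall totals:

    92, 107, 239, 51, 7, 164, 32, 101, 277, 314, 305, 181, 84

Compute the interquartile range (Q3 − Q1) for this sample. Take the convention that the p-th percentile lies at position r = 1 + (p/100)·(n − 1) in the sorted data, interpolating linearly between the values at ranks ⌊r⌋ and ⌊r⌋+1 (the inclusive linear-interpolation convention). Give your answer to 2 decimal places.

155.00

Sorted: 7, 32, 51, 84, 92, 101, 107, 164, 181, 239, 277, 305, 314.
n = 13.
P25: r = 4 (integer) → 84.
P75: r = 10 (integer) → 239.
Difference: 239 − 84 = 155.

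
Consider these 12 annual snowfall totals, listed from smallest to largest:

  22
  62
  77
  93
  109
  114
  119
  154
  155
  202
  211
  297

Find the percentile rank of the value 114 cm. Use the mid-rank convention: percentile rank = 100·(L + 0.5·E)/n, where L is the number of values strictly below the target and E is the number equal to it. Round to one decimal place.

45.8

Count below 114: L = 5; count equal: E = 1; n = 12.
Percentile rank = 100·(5 + 0.5·1)/12 = 100·5.5/12 = 45.83.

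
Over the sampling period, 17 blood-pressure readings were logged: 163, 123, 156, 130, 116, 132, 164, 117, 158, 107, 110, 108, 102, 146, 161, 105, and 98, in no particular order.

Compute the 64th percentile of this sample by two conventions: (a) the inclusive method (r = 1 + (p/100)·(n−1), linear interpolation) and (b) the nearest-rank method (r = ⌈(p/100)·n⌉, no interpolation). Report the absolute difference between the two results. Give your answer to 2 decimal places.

Sorted: 98, 102, 105, 107, 108, 110, 116, 117, 123, 130, 132, 146, 156, 158, 161, 163, 164.
n = 17.
(a) r = 11.24; between ranks 11 (132) and 12 (146): 135.36.
(b) the nearest-rank method: rank 11 → 132.
|135.36 − 132| = 3.36.

3.36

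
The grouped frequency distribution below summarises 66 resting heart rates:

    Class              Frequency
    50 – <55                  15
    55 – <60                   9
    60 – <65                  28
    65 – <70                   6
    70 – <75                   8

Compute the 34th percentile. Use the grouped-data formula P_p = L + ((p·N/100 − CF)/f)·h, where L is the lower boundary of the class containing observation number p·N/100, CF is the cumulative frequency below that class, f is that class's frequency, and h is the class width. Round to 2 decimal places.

N = 66; target position k = 34/100 · 66 = 22.44.
Cumulative frequencies: 15, 24, 52, 58, 66.
Observation 22.44 falls in the class 55 – <60.
L = 55, CF = 15, f = 9, h = 5.
P34 = 55 + ((22.44 − 15)/9)·5 = 55 + 4.13333 = 59.1333.

59.13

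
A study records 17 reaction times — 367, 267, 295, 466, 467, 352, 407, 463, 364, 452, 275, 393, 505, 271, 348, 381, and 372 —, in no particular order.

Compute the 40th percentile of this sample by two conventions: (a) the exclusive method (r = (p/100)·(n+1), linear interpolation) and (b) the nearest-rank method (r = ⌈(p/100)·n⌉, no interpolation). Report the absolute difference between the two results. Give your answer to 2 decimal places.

0.60

Sorted: 267, 271, 275, 295, 348, 352, 364, 367, 372, 381, 393, 407, 452, 463, 466, 467, 505.
n = 17.
(a) r = 7.2; between ranks 7 (364) and 8 (367): 364.6.
(b) the nearest-rank method: rank 7 → 364.
|364.6 − 364| = 0.6.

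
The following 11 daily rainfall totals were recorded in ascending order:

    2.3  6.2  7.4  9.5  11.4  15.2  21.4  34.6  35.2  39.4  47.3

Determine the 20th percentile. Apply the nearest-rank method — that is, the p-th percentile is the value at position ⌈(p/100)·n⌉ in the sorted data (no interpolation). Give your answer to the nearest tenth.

7.4

n = 11.
Position = ⌈20/100 · 11⌉ = ⌈2.2⌉ = 3.
The value at rank 3 is 7.4.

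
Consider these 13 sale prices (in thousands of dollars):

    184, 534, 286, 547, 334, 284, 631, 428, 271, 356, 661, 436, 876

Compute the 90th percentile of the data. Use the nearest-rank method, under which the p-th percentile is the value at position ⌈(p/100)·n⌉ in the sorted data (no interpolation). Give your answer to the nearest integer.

661

Sorted: 184, 271, 284, 286, 334, 356, 428, 436, 534, 547, 631, 661, 876.
n = 13.
Position = ⌈90/100 · 13⌉ = ⌈11.7⌉ = 12.
The value at rank 12 is 661.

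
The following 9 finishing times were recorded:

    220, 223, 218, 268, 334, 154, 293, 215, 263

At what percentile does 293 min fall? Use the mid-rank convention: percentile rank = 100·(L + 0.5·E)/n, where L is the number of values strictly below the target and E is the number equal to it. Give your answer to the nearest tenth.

Sorted: 154, 215, 218, 220, 223, 263, 268, 293, 334.
Count below 293: L = 7; count equal: E = 1; n = 9.
Percentile rank = 100·(7 + 0.5·1)/9 = 100·7.5/9 = 83.33.

83.3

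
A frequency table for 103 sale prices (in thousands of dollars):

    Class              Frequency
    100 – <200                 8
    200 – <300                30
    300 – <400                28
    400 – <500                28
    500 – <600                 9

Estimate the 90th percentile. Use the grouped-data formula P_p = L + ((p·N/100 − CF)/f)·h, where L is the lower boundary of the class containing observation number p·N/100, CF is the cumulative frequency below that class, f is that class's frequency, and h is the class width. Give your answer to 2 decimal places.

N = 103; target position k = 90/100 · 103 = 92.7.
Cumulative frequencies: 8, 38, 66, 94, 103.
Observation 92.7 falls in the class 400 – <500.
L = 400, CF = 66, f = 28, h = 100.
P90 = 400 + ((92.7 − 66)/28)·100 = 400 + 95.3571 = 495.357.

495.36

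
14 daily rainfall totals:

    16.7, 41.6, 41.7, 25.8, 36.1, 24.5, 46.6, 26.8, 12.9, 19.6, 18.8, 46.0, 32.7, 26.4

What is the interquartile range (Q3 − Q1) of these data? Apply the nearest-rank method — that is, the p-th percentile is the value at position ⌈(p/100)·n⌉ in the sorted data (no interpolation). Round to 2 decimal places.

22.00

Sorted: 12.9, 16.7, 18.8, 19.6, 24.5, 25.8, 26.4, 26.8, 32.7, 36.1, 41.6, 41.7, 46.0, 46.6.
n = 14.
P25: rank ⌈25/100·14⌉ = 4 → 19.6.
P75: rank ⌈75/100·14⌉ = 11 → 41.6.
Difference: 41.6 − 19.6 = 22.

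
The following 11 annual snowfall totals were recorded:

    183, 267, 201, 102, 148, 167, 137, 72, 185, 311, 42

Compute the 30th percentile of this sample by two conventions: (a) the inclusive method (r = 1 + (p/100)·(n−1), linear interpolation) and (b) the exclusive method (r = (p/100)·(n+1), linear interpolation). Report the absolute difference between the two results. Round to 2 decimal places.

14.00

Sorted: 42, 72, 102, 137, 148, 167, 183, 185, 201, 267, 311.
n = 11.
(a) r = 4 → value at rank 4 = 137.
(b) r = 3.6; between ranks 3 (102) and 4 (137): 123.
|137 − 123| = 14.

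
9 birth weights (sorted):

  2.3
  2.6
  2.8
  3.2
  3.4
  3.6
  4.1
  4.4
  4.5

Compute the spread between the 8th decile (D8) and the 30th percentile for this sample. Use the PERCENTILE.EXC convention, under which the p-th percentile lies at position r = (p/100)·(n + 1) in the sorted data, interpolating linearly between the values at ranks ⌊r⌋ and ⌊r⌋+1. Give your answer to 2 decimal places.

1.60

n = 9.
P30: r = 3 (integer) → 2.8.
P80: r = 8 (integer) → 4.4.
Difference: 4.4 − 2.8 = 1.6.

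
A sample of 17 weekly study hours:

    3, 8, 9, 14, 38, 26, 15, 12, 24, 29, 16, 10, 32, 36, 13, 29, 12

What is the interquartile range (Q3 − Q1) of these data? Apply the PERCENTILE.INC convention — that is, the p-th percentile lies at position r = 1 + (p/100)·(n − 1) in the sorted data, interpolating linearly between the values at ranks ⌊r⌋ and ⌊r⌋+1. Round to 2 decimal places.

Sorted: 3, 8, 9, 10, 12, 12, 13, 14, 15, 16, 24, 26, 29, 29, 32, 36, 38.
n = 17.
P25: r = 5 (integer) → 12.
P75: r = 13 (integer) → 29.
Difference: 29 − 12 = 17.

17.00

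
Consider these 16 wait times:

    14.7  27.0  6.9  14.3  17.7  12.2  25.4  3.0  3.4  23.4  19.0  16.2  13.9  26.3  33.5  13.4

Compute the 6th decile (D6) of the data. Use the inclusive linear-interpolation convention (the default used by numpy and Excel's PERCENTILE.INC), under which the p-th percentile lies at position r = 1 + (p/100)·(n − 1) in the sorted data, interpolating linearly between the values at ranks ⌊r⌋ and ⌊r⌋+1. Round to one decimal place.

17.7

Sorted: 3.0, 3.4, 6.9, 12.2, 13.4, 13.9, 14.3, 14.7, 16.2, 17.7, 19.0, 23.4, 25.4, 26.3, 27.0, 33.5.
n = 16.
r = 1 + (60/100)·(16 − 1) = 1 + 9 = 10.
r is an integer, so P60 is the value at rank 10: 17.7.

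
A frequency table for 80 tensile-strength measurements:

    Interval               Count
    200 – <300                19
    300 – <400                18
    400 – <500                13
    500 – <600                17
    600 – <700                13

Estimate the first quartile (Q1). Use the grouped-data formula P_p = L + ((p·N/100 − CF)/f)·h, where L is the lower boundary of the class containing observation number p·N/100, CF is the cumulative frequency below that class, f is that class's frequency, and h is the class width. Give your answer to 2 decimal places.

N = 80; target position k = 25/100 · 80 = 20.
Cumulative frequencies: 19, 37, 50, 67, 80.
Observation 20 falls in the class 300 – <400.
L = 300, CF = 19, f = 18, h = 100.
P25 = 300 + ((20 − 19)/18)·100 = 300 + 5.55556 = 305.556.

305.56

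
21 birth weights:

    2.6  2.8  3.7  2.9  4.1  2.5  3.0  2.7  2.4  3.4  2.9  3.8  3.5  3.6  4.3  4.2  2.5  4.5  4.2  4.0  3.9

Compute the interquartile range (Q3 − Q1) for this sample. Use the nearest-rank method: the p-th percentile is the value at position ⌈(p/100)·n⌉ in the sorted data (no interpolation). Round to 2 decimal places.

Sorted: 2.4, 2.5, 2.5, 2.6, 2.7, 2.8, 2.9, 2.9, 3.0, 3.4, 3.5, 3.6, 3.7, 3.8, 3.9, 4.0, 4.1, 4.2, 4.2, 4.3, 4.5.
n = 21.
P25: rank ⌈25/100·21⌉ = 6 → 2.8.
P75: rank ⌈75/100·21⌉ = 16 → 4.
Difference: 4 − 2.8 = 1.2.

1.20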